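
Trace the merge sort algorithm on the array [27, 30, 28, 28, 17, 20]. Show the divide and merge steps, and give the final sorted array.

Merge sort trace:

Split: [27, 30, 28, 28, 17, 20] -> [27, 30, 28] and [28, 17, 20]
  Split: [27, 30, 28] -> [27] and [30, 28]
    Split: [30, 28] -> [30] and [28]
    Merge: [30] + [28] -> [28, 30]
  Merge: [27] + [28, 30] -> [27, 28, 30]
  Split: [28, 17, 20] -> [28] and [17, 20]
    Split: [17, 20] -> [17] and [20]
    Merge: [17] + [20] -> [17, 20]
  Merge: [28] + [17, 20] -> [17, 20, 28]
Merge: [27, 28, 30] + [17, 20, 28] -> [17, 20, 27, 28, 28, 30]

Final sorted array: [17, 20, 27, 28, 28, 30]

The merge sort proceeds by recursively splitting the array and merging sorted halves.
After all merges, the sorted array is [17, 20, 27, 28, 28, 30].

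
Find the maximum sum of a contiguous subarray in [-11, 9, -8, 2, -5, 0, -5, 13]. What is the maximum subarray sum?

Using Kadane's algorithm on [-11, 9, -8, 2, -5, 0, -5, 13]:

Scanning through the array:
Position 1 (value 9): max_ending_here = 9, max_so_far = 9
Position 2 (value -8): max_ending_here = 1, max_so_far = 9
Position 3 (value 2): max_ending_here = 3, max_so_far = 9
Position 4 (value -5): max_ending_here = -2, max_so_far = 9
Position 5 (value 0): max_ending_here = 0, max_so_far = 9
Position 6 (value -5): max_ending_here = -5, max_so_far = 9
Position 7 (value 13): max_ending_here = 13, max_so_far = 13

Maximum subarray: [13]
Maximum sum: 13

The maximum subarray is [13] with sum 13. This subarray runs from index 7 to index 7.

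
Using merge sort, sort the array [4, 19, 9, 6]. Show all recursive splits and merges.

Merge sort trace:

Split: [4, 19, 9, 6] -> [4, 19] and [9, 6]
  Split: [4, 19] -> [4] and [19]
  Merge: [4] + [19] -> [4, 19]
  Split: [9, 6] -> [9] and [6]
  Merge: [9] + [6] -> [6, 9]
Merge: [4, 19] + [6, 9] -> [4, 6, 9, 19]

Final sorted array: [4, 6, 9, 19]

The merge sort proceeds by recursively splitting the array and merging sorted halves.
After all merges, the sorted array is [4, 6, 9, 19].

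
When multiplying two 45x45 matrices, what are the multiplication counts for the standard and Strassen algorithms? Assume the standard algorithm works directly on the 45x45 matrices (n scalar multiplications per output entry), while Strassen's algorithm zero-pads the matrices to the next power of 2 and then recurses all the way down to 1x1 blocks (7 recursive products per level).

Matrix multiplication for 45x45 matrices:

Strassen's algorithm requires power-of-2 dimensions. Pad 45x45 to 64x64 (next power of 2).

Standard algorithm: 45^3 = 91125 multiplications
Strassen's algorithm: 7^(log2(64)) = 7^6 = 117649 multiplications
Difference: 91125 - 117649 = -26524 (Strassen uses MORE here due to padding overhead — for small or just-over-power-of-2 n, padding can outweigh the per-level savings)

Standard: 91125 multiplications (45^3). Strassen: 117649 multiplications (7^6, after padding to 64x64). Strassen reduces 8 recursive multiplications to 7 at each level.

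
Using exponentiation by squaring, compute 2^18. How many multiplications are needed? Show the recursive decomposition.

Computing 2^18 by squaring (build up from 2^1; each line after the first costs one multiplication):

2^1 = 2
2^2 = (2^1)^2 = 2^2 = 4
2^4 = (2^2)^2 = 4^2 = 16
2^8 = (2^4)^2 = 16^2 = 256
2^9 = 2 * 2^8 = 2 * 256 = 512
2^18 = (2^9)^2 = 512^2 = 262144

Result: 262144
Multiplications needed: 5 (5 lines after 2^1)

2^18 = 262144. Using exponentiation by squaring, this requires 5 multiplications. The key idea: if the exponent is even, square the half-power; if odd, multiply by the base once.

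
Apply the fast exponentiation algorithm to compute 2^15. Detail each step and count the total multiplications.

Computing 2^15 by squaring (build up from 2^1; each line after the first costs one multiplication):

2^1 = 2
2^2 = (2^1)^2 = 2^2 = 4
2^3 = 2 * 2^2 = 2 * 4 = 8
2^6 = (2^3)^2 = 8^2 = 64
2^7 = 2 * 2^6 = 2 * 64 = 128
2^14 = (2^7)^2 = 128^2 = 16384
2^15 = 2 * 2^14 = 2 * 16384 = 32768

Result: 32768
Multiplications needed: 6 (6 lines after 2^1)

2^15 = 32768. Using exponentiation by squaring, this requires 6 multiplications. The key idea: if the exponent is even, square the half-power; if odd, multiply by the base once.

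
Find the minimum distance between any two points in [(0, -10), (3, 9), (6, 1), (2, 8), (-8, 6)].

Computing all pairwise distances among 5 points:

d((0, -10), (3, 9)) = 19.2354
d((0, -10), (6, 1)) = 12.53
d((0, -10), (2, 8)) = 18.1108
d((0, -10), (-8, 6)) = 17.8885
d((3, 9), (6, 1)) = 8.544
d((3, 9), (2, 8)) = 1.4142 <-- minimum
d((3, 9), (-8, 6)) = 11.4018
d((6, 1), (2, 8)) = 8.0623
d((6, 1), (-8, 6)) = 14.8661
d((2, 8), (-8, 6)) = 10.198

Closest pair: (3, 9) and (2, 8) with distance 1.4142

The closest pair is (3, 9) and (2, 8) with Euclidean distance 1.4142. For 5 points, brute-force pairwise comparison is shown above. For large n, the divide-and-conquer algorithm (sort by x, recurse on halves, check the dividing strip) achieves O(n log n).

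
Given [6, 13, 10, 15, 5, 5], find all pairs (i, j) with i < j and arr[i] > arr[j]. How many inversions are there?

Finding inversions in [6, 13, 10, 15, 5, 5]:

(0, 4): arr[0]=6 > arr[4]=5
(0, 5): arr[0]=6 > arr[5]=5
(1, 2): arr[1]=13 > arr[2]=10
(1, 4): arr[1]=13 > arr[4]=5
(1, 5): arr[1]=13 > arr[5]=5
(2, 4): arr[2]=10 > arr[4]=5
(2, 5): arr[2]=10 > arr[5]=5
(3, 4): arr[3]=15 > arr[4]=5
(3, 5): arr[3]=15 > arr[5]=5

Total inversions: 9

The array has 9 inversion(s): (0,4), (0,5), (1,2), (1,4), (1,5), (2,4), (2,5), (3,4), (3,5). Each pair (i,j) satisfies i < j and arr[i] > arr[j].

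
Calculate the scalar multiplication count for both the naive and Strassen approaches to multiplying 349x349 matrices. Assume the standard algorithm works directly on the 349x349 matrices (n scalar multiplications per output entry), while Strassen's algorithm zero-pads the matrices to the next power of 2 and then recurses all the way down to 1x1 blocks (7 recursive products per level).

Matrix multiplication for 349x349 matrices:

Strassen's algorithm requires power-of-2 dimensions. Pad 349x349 to 512x512 (next power of 2).

Standard algorithm: 349^3 = 42508549 multiplications
Strassen's algorithm: 7^(log2(512)) = 7^9 = 40353607 multiplications
Savings: 42508549 - 40353607 = 2154942 multiplications

Standard: 42508549 multiplications (349^3). Strassen: 40353607 multiplications (7^9, after padding to 512x512). Strassen reduces 8 recursive multiplications to 7 at each level.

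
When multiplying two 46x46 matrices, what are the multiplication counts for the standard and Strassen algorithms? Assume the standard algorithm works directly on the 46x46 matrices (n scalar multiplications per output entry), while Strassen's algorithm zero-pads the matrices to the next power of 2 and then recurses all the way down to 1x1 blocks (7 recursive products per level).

Matrix multiplication for 46x46 matrices:

Strassen's algorithm requires power-of-2 dimensions. Pad 46x46 to 64x64 (next power of 2).

Standard algorithm: 46^3 = 97336 multiplications
Strassen's algorithm: 7^(log2(64)) = 7^6 = 117649 multiplications
Difference: 97336 - 117649 = -20313 (Strassen uses MORE here due to padding overhead — for small or just-over-power-of-2 n, padding can outweigh the per-level savings)

Standard: 97336 multiplications (46^3). Strassen: 117649 multiplications (7^6, after padding to 64x64). Strassen reduces 8 recursive multiplications to 7 at each level.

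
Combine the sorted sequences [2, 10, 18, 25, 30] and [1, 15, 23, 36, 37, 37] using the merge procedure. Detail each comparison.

Merging process:

Compare 2 vs 1: take 1 from right. Merged: [1]
Compare 2 vs 15: take 2 from left. Merged: [1, 2]
Compare 10 vs 15: take 10 from left. Merged: [1, 2, 10]
Compare 18 vs 15: take 15 from right. Merged: [1, 2, 10, 15]
Compare 18 vs 23: take 18 from left. Merged: [1, 2, 10, 15, 18]
Compare 25 vs 23: take 23 from right. Merged: [1, 2, 10, 15, 18, 23]
Compare 25 vs 36: take 25 from left. Merged: [1, 2, 10, 15, 18, 23, 25]
Compare 30 vs 36: take 30 from left. Merged: [1, 2, 10, 15, 18, 23, 25, 30]
Append remaining from right: [36, 37, 37]. Merged: [1, 2, 10, 15, 18, 23, 25, 30, 36, 37, 37]

Final merged array: [1, 2, 10, 15, 18, 23, 25, 30, 36, 37, 37]
Total comparisons: 8

The merged array is [1, 2, 10, 15, 18, 23, 25, 30, 36, 37, 37], requiring 8 comparisons. The merge step runs in O(n) time where n is the total number of elements.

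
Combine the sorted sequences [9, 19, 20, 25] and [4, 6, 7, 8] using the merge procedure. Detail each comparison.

Merging process:

Compare 9 vs 4: take 4 from right. Merged: [4]
Compare 9 vs 6: take 6 from right. Merged: [4, 6]
Compare 9 vs 7: take 7 from right. Merged: [4, 6, 7]
Compare 9 vs 8: take 8 from right. Merged: [4, 6, 7, 8]
Append remaining from left: [9, 19, 20, 25]. Merged: [4, 6, 7, 8, 9, 19, 20, 25]

Final merged array: [4, 6, 7, 8, 9, 19, 20, 25]
Total comparisons: 4

The merged array is [4, 6, 7, 8, 9, 19, 20, 25], requiring 4 comparisons. The merge step runs in O(n) time where n is the total number of elements.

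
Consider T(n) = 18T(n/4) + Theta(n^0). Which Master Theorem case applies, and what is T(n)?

Master Theorem for T(n) = 18T(n/4) + O(n^0):

a = 18, b = 4, c = 0
log_b(a) = log_4(18) = 2.0850

Case 1: c = 0 < log_4(18) = 2.0850
T(n) = O(n^(log_4 18))

For T(n) = 18T(n/4) + O(n^0): log_4(18) = 2.0850. This is Case 1 of the Master Theorem (c < log_b(a), work dominated by leaves), giving O(n^(log_4 18)).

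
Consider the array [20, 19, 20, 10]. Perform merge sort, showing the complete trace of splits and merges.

Merge sort trace:

Split: [20, 19, 20, 10] -> [20, 19] and [20, 10]
  Split: [20, 19] -> [20] and [19]
  Merge: [20] + [19] -> [19, 20]
  Split: [20, 10] -> [20] and [10]
  Merge: [20] + [10] -> [10, 20]
Merge: [19, 20] + [10, 20] -> [10, 19, 20, 20]

Final sorted array: [10, 19, 20, 20]

The merge sort proceeds by recursively splitting the array and merging sorted halves.
After all merges, the sorted array is [10, 19, 20, 20].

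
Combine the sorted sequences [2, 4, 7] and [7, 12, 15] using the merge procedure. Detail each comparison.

Merging process:

Compare 2 vs 7: take 2 from left. Merged: [2]
Compare 4 vs 7: take 4 from left. Merged: [2, 4]
Compare 7 vs 7: take 7 from left. Merged: [2, 4, 7]
Append remaining from right: [7, 12, 15]. Merged: [2, 4, 7, 7, 12, 15]

Final merged array: [2, 4, 7, 7, 12, 15]
Total comparisons: 3

The merged array is [2, 4, 7, 7, 12, 15], requiring 3 comparisons. The merge step runs in O(n) time where n is the total number of elements.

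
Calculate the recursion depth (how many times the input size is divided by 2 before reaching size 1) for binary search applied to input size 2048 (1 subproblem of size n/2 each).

For divide and conquer with division factor 2:

Problem sizes at each level:
Level 0: 2048
Level 1: 1024
Level 2: 512
Level 3: 256
Level 4: 128
Level 5: 64
Level 6: 32
Level 7: 16
Level 8: 8
Level 9: 4
Level 10: 2
Level 11: 1

The root is level 0 and the size-1 base case is level 11 (the tree spans levels 0 through 11, i.e. 12 levels counting the root), so the depth is the number of divisions: log_2(2048) = 11

The recursion tree depth is log_2(2048) = 11. At each level, the problem size is divided by 2, so it takes 11 divisions to reduce to a base case of size 1. The algorithm makes 1 recursive call at each level.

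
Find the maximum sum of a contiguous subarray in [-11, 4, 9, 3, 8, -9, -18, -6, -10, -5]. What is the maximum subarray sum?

Using Kadane's algorithm on [-11, 4, 9, 3, 8, -9, -18, -6, -10, -5]:

Scanning through the array:
Position 1 (value 4): max_ending_here = 4, max_so_far = 4
Position 2 (value 9): max_ending_here = 13, max_so_far = 13
Position 3 (value 3): max_ending_here = 16, max_so_far = 16
Position 4 (value 8): max_ending_here = 24, max_so_far = 24
Position 5 (value -9): max_ending_here = 15, max_so_far = 24
Position 6 (value -18): max_ending_here = -3, max_so_far = 24
Position 7 (value -6): max_ending_here = -6, max_so_far = 24
Position 8 (value -10): max_ending_here = -10, max_so_far = 24
Position 9 (value -5): max_ending_here = -5, max_so_far = 24

Maximum subarray: [4, 9, 3, 8]
Maximum sum: 24

The maximum subarray is [4, 9, 3, 8] with sum 24. This subarray runs from index 1 to index 4.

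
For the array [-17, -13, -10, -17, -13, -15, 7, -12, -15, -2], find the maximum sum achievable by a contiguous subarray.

Using Kadane's algorithm on [-17, -13, -10, -17, -13, -15, 7, -12, -15, -2]:

Scanning through the array:
Position 1 (value -13): max_ending_here = -13, max_so_far = -13
Position 2 (value -10): max_ending_here = -10, max_so_far = -10
Position 3 (value -17): max_ending_here = -17, max_so_far = -10
Position 4 (value -13): max_ending_here = -13, max_so_far = -10
Position 5 (value -15): max_ending_here = -15, max_so_far = -10
Position 6 (value 7): max_ending_here = 7, max_so_far = 7
Position 7 (value -12): max_ending_here = -5, max_so_far = 7
Position 8 (value -15): max_ending_here = -15, max_so_far = 7
Position 9 (value -2): max_ending_here = -2, max_so_far = 7

Maximum subarray: [7]
Maximum sum: 7

The maximum subarray is [7] with sum 7. This subarray runs from index 6 to index 6.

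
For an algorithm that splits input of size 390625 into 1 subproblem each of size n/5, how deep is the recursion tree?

For divide and conquer with division factor 5:

Problem sizes at each level:
Level 0: 390625
Level 1: 78125
Level 2: 15625
Level 3: 3125
Level 4: 625
Level 5: 125
Level 6: 25
Level 7: 5
Level 8: 1

The root is level 0 and the size-1 base case is level 8 (the tree spans levels 0 through 8, i.e. 9 levels counting the root), so the depth is the number of divisions: log_5(390625) = 8

The recursion tree depth is log_5(390625) = 8. At each level, the problem size is divided by 5, so it takes 8 divisions to reduce to a base case of size 1. The algorithm makes 1 recursive call at each level.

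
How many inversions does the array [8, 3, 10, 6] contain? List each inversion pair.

Finding inversions in [8, 3, 10, 6]:

(0, 1): arr[0]=8 > arr[1]=3
(0, 3): arr[0]=8 > arr[3]=6
(2, 3): arr[2]=10 > arr[3]=6

Total inversions: 3

The array has 3 inversion(s): (0,1), (0,3), (2,3). Each pair (i,j) satisfies i < j and arr[i] > arr[j].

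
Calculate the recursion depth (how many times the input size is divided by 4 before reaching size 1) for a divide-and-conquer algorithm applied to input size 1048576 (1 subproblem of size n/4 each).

For divide and conquer with division factor 4:

Problem sizes at each level:
Level 0: 1048576
Level 1: 262144
Level 2: 65536
Level 3: 16384
Level 4: 4096
Level 5: 1024
Level 6: 256
Level 7: 64
Level 8: 16
Level 9: 4
Level 10: 1

The root is level 0 and the size-1 base case is level 10 (the tree spans levels 0 through 10, i.e. 11 levels counting the root), so the depth is the number of divisions: log_4(1048576) = 10

The recursion tree depth is log_4(1048576) = 10. At each level, the problem size is divided by 4, so it takes 10 divisions to reduce to a base case of size 1. The algorithm makes 1 recursive call at each level.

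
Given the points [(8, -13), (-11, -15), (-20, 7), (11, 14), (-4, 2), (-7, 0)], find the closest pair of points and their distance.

Computing all pairwise distances among 6 points:

d((8, -13), (-11, -15)) = 19.105
d((8, -13), (-20, 7)) = 34.4093
d((8, -13), (11, 14)) = 27.1662
d((8, -13), (-4, 2)) = 19.2094
d((8, -13), (-7, 0)) = 19.8494
d((-11, -15), (-20, 7)) = 23.7697
d((-11, -15), (11, 14)) = 36.4005
d((-11, -15), (-4, 2)) = 18.3848
d((-11, -15), (-7, 0)) = 15.5242
d((-20, 7), (11, 14)) = 31.7805
d((-20, 7), (-4, 2)) = 16.7631
d((-20, 7), (-7, 0)) = 14.7648
d((11, 14), (-4, 2)) = 19.2094
d((11, 14), (-7, 0)) = 22.8035
d((-4, 2), (-7, 0)) = 3.6056 <-- minimum

Closest pair: (-4, 2) and (-7, 0) with distance 3.6056

The closest pair is (-4, 2) and (-7, 0) with Euclidean distance 3.6056. For 6 points, brute-force pairwise comparison is shown above. For large n, the divide-and-conquer algorithm (sort by x, recurse on halves, check the dividing strip) achieves O(n log n).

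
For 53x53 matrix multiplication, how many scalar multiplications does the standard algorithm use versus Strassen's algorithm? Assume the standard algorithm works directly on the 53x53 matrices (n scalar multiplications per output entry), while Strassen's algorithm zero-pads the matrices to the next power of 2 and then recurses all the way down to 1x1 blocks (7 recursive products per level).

Matrix multiplication for 53x53 matrices:

Strassen's algorithm requires power-of-2 dimensions. Pad 53x53 to 64x64 (next power of 2).

Standard algorithm: 53^3 = 148877 multiplications
Strassen's algorithm: 7^(log2(64)) = 7^6 = 117649 multiplications
Savings: 148877 - 117649 = 31228 multiplications

Standard: 148877 multiplications (53^3). Strassen: 117649 multiplications (7^6, after padding to 64x64). Strassen reduces 8 recursive multiplications to 7 at each level.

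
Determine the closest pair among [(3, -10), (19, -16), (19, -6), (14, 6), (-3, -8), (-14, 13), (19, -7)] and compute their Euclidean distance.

Computing all pairwise distances among 7 points:

d((3, -10), (19, -16)) = 17.088
d((3, -10), (19, -6)) = 16.4924
d((3, -10), (14, 6)) = 19.4165
d((3, -10), (-3, -8)) = 6.3246
d((3, -10), (-14, 13)) = 28.6007
d((3, -10), (19, -7)) = 16.2788
d((19, -16), (19, -6)) = 10.0
d((19, -16), (14, 6)) = 22.561
d((19, -16), (-3, -8)) = 23.4094
d((19, -16), (-14, 13)) = 43.9318
d((19, -16), (19, -7)) = 9.0
d((19, -6), (14, 6)) = 13.0
d((19, -6), (-3, -8)) = 22.0907
d((19, -6), (-14, 13)) = 38.0789
d((19, -6), (19, -7)) = 1.0 <-- minimum
d((14, 6), (-3, -8)) = 22.0227
d((14, 6), (-14, 13)) = 28.8617
d((14, 6), (19, -7)) = 13.9284
d((-3, -8), (-14, 13)) = 23.7065
d((-3, -8), (19, -7)) = 22.0227
d((-14, 13), (19, -7)) = 38.5876

Closest pair: (19, -6) and (19, -7) with distance 1.0

The closest pair is (19, -6) and (19, -7) with Euclidean distance 1.0. For 7 points, brute-force pairwise comparison is shown above. For large n, the divide-and-conquer algorithm (sort by x, recurse on halves, check the dividing strip) achieves O(n log n).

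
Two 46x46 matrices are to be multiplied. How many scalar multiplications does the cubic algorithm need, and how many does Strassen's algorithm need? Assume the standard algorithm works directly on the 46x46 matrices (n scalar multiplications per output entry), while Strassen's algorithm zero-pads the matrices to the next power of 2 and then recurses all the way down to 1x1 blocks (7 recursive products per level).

Matrix multiplication for 46x46 matrices:

Strassen's algorithm requires power-of-2 dimensions. Pad 46x46 to 64x64 (next power of 2).

Standard algorithm: 46^3 = 97336 multiplications
Strassen's algorithm: 7^(log2(64)) = 7^6 = 117649 multiplications
Difference: 97336 - 117649 = -20313 (Strassen uses MORE here due to padding overhead — for small or just-over-power-of-2 n, padding can outweigh the per-level savings)

Standard: 97336 multiplications (46^3). Strassen: 117649 multiplications (7^6, after padding to 64x64). Strassen reduces 8 recursive multiplications to 7 at each level.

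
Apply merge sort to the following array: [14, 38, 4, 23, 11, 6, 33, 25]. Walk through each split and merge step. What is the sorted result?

Merge sort trace:

Split: [14, 38, 4, 23, 11, 6, 33, 25] -> [14, 38, 4, 23] and [11, 6, 33, 25]
  Split: [14, 38, 4, 23] -> [14, 38] and [4, 23]
    Split: [14, 38] -> [14] and [38]
    Merge: [14] + [38] -> [14, 38]
    Split: [4, 23] -> [4] and [23]
    Merge: [4] + [23] -> [4, 23]
  Merge: [14, 38] + [4, 23] -> [4, 14, 23, 38]
  Split: [11, 6, 33, 25] -> [11, 6] and [33, 25]
    Split: [11, 6] -> [11] and [6]
    Merge: [11] + [6] -> [6, 11]
    Split: [33, 25] -> [33] and [25]
    Merge: [33] + [25] -> [25, 33]
  Merge: [6, 11] + [25, 33] -> [6, 11, 25, 33]
Merge: [4, 14, 23, 38] + [6, 11, 25, 33] -> [4, 6, 11, 14, 23, 25, 33, 38]

Final sorted array: [4, 6, 11, 14, 23, 25, 33, 38]

The merge sort proceeds by recursively splitting the array and merging sorted halves.
After all merges, the sorted array is [4, 6, 11, 14, 23, 25, 33, 38].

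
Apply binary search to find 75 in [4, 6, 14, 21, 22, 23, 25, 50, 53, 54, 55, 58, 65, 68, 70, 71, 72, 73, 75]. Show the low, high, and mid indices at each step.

Binary search for 75 in [4, 6, 14, 21, 22, 23, 25, 50, 53, 54, 55, 58, 65, 68, 70, 71, 72, 73, 75]:

lo=0, hi=18, mid=9, arr[mid]=54 -> 54 < 75, search right half
lo=10, hi=18, mid=14, arr[mid]=70 -> 70 < 75, search right half
lo=15, hi=18, mid=16, arr[mid]=72 -> 72 < 75, search right half
lo=17, hi=18, mid=17, arr[mid]=73 -> 73 < 75, search right half
lo=18, hi=18, mid=18, arr[mid]=75 -> Found target at index 18!

Binary search finds 75 at index 18 after 5 comparisons. The search repeatedly halves the search space by comparing with the middle element.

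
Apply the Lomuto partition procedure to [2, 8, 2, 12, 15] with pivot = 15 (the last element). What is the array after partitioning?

Lomuto partition with pivot = 15:

Initial array: [2, 8, 2, 12, 15]

arr[0]=2 <= 15: swap with position 0, array becomes [2, 8, 2, 12, 15]
arr[1]=8 <= 15: swap with position 1, array becomes [2, 8, 2, 12, 15]
arr[2]=2 <= 15: swap with position 2, array becomes [2, 8, 2, 12, 15]
arr[3]=12 <= 15: swap with position 3, array becomes [2, 8, 2, 12, 15]

Place pivot at position 4: [2, 8, 2, 12, 15]
Pivot position: 4

After partitioning with pivot 15, the array becomes [2, 8, 2, 12, 15]. The pivot is placed at index 4. All elements to the left of the pivot are <= 15, and all elements to the right are > 15.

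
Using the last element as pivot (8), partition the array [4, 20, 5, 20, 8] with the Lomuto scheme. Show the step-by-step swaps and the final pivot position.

Lomuto partition with pivot = 8:

Initial array: [4, 20, 5, 20, 8]

arr[0]=4 <= 8: swap with position 0, array becomes [4, 20, 5, 20, 8]
arr[1]=20 > 8: no swap
arr[2]=5 <= 8: swap with position 1, array becomes [4, 5, 20, 20, 8]
arr[3]=20 > 8: no swap

Place pivot at position 2: [4, 5, 8, 20, 20]
Pivot position: 2

After partitioning with pivot 8, the array becomes [4, 5, 8, 20, 20]. The pivot is placed at index 2. All elements to the left of the pivot are <= 8, and all elements to the right are > 8.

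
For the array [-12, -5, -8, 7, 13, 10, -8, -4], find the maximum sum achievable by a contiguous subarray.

Using Kadane's algorithm on [-12, -5, -8, 7, 13, 10, -8, -4]:

Scanning through the array:
Position 1 (value -5): max_ending_here = -5, max_so_far = -5
Position 2 (value -8): max_ending_here = -8, max_so_far = -5
Position 3 (value 7): max_ending_here = 7, max_so_far = 7
Position 4 (value 13): max_ending_here = 20, max_so_far = 20
Position 5 (value 10): max_ending_here = 30, max_so_far = 30
Position 6 (value -8): max_ending_here = 22, max_so_far = 30
Position 7 (value -4): max_ending_here = 18, max_so_far = 30

Maximum subarray: [7, 13, 10]
Maximum sum: 30

The maximum subarray is [7, 13, 10] with sum 30. This subarray runs from index 3 to index 5.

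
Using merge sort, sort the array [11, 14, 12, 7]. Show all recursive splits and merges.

Merge sort trace:

Split: [11, 14, 12, 7] -> [11, 14] and [12, 7]
  Split: [11, 14] -> [11] and [14]
  Merge: [11] + [14] -> [11, 14]
  Split: [12, 7] -> [12] and [7]
  Merge: [12] + [7] -> [7, 12]
Merge: [11, 14] + [7, 12] -> [7, 11, 12, 14]

Final sorted array: [7, 11, 12, 14]

The merge sort proceeds by recursively splitting the array and merging sorted halves.
After all merges, the sorted array is [7, 11, 12, 14].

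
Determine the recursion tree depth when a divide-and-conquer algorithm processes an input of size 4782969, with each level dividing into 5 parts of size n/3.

For divide and conquer with division factor 3:

Problem sizes at each level:
Level 0: 4782969
Level 1: 1594323
Level 2: 531441
Level 3: 177147
Level 4: 59049
Level 5: 19683
Level 6: 6561
Level 7: 2187
Level 8: 729
Level 9: 243
Level 10: 81
Level 11: 27
Level 12: 9
Level 13: 3
Level 14: 1

The root is level 0 and the size-1 base case is level 14 (the tree spans levels 0 through 14, i.e. 15 levels counting the root), so the depth is the number of divisions: log_3(4782969) = 14

The recursion tree depth is log_3(4782969) = 14. At each level, the problem size is divided by 3, so it takes 14 divisions to reduce to a base case of size 1. The algorithm makes 5 recursive calls at each level.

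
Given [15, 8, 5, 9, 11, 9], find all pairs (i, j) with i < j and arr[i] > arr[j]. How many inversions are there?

Finding inversions in [15, 8, 5, 9, 11, 9]:

(0, 1): arr[0]=15 > arr[1]=8
(0, 2): arr[0]=15 > arr[2]=5
(0, 3): arr[0]=15 > arr[3]=9
(0, 4): arr[0]=15 > arr[4]=11
(0, 5): arr[0]=15 > arr[5]=9
(1, 2): arr[1]=8 > arr[2]=5
(4, 5): arr[4]=11 > arr[5]=9

Total inversions: 7

The array has 7 inversion(s): (0,1), (0,2), (0,3), (0,4), (0,5), (1,2), (4,5). Each pair (i,j) satisfies i < j and arr[i] > arr[j].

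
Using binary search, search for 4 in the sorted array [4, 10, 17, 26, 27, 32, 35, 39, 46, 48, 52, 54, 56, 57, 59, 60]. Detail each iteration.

Binary search for 4 in [4, 10, 17, 26, 27, 32, 35, 39, 46, 48, 52, 54, 56, 57, 59, 60]:

lo=0, hi=15, mid=7, arr[mid]=39 -> 39 > 4, search left half
lo=0, hi=6, mid=3, arr[mid]=26 -> 26 > 4, search left half
lo=0, hi=2, mid=1, arr[mid]=10 -> 10 > 4, search left half
lo=0, hi=0, mid=0, arr[mid]=4 -> Found target at index 0!

Binary search finds 4 at index 0 after 4 comparisons. The search repeatedly halves the search space by comparing with the middle element.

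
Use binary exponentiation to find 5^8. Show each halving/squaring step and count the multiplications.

Computing 5^8 by squaring (build up from 5^1; each line after the first costs one multiplication):

5^1 = 5
5^2 = (5^1)^2 = 5^2 = 25
5^4 = (5^2)^2 = 25^2 = 625
5^8 = (5^4)^2 = 625^2 = 390625

Result: 390625
Multiplications needed: 3 (3 lines after 5^1)

5^8 = 390625. Using exponentiation by squaring, this requires 3 multiplications. The key idea: if the exponent is even, square the half-power; if odd, multiply by the base once.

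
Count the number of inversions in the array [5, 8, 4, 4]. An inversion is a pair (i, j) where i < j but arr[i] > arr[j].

Finding inversions in [5, 8, 4, 4]:

(0, 2): arr[0]=5 > arr[2]=4
(0, 3): arr[0]=5 > arr[3]=4
(1, 2): arr[1]=8 > arr[2]=4
(1, 3): arr[1]=8 > arr[3]=4

Total inversions: 4

The array has 4 inversion(s): (0,2), (0,3), (1,2), (1,3). Each pair (i,j) satisfies i < j and arr[i] > arr[j].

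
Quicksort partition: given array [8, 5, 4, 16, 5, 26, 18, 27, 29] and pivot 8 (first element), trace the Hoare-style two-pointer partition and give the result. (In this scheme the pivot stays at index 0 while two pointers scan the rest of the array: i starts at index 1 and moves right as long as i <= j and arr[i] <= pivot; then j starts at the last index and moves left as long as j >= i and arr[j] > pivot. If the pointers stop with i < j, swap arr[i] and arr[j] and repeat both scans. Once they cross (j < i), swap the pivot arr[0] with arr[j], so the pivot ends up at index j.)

Hoare-style two-pointer partition with pivot = 8:

Initial array: [8, 5, 4, 16, 5, 26, 18, 27, 29]

Pointers start at i = 1, j = 8.
i stops at index 3 (arr[3]=16 > 8), j stops at index 4 (arr[4]=5 <= 8): swap arr[3] and arr[4], array becomes [8, 5, 4, 5, 16, 26, 18, 27, 29]
i ends at 4, j ends at 3: the pointers have crossed (j < i), so scanning stops.

Swap pivot arr[0] with arr[3] to place pivot at position 3: [5, 5, 4, 8, 16, 26, 18, 27, 29]
Pivot position: 3

After partitioning with pivot 8, the array becomes [5, 5, 4, 8, 16, 26, 18, 27, 29]. The pivot is placed at index 3. All elements to the left of the pivot are <= 8, and all elements to the right are > 8.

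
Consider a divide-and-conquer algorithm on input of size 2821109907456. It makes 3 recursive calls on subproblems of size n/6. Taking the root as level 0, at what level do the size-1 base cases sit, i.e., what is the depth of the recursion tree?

For divide and conquer with division factor 6:

Problem sizes at each level:
Level 0: 2821109907456
Level 1: 470184984576
Level 2: 78364164096
Level 3: 13060694016
Level 4: 2176782336
Level 5: 362797056
Level 6: 60466176
Level 7: 10077696
Level 8: 1679616
Level 9: 279936
Level 10: 46656
Level 11: 7776
Level 12: 1296
Level 13: 216
Level 14: 36
Level 15: 6
Level 16: 1

The root is level 0 and the size-1 base case is level 16 (the tree spans levels 0 through 16, i.e. 17 levels counting the root), so the depth is the number of divisions: log_6(2821109907456) = 16

The recursion tree depth is log_6(2821109907456) = 16. At each level, the problem size is divided by 6, so it takes 16 divisions to reduce to a base case of size 1. The algorithm makes 3 recursive calls at each level.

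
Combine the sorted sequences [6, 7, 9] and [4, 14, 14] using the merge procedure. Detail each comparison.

Merging process:

Compare 6 vs 4: take 4 from right. Merged: [4]
Compare 6 vs 14: take 6 from left. Merged: [4, 6]
Compare 7 vs 14: take 7 from left. Merged: [4, 6, 7]
Compare 9 vs 14: take 9 from left. Merged: [4, 6, 7, 9]
Append remaining from right: [14, 14]. Merged: [4, 6, 7, 9, 14, 14]

Final merged array: [4, 6, 7, 9, 14, 14]
Total comparisons: 4

The merged array is [4, 6, 7, 9, 14, 14], requiring 4 comparisons. The merge step runs in O(n) time where n is the total number of elements.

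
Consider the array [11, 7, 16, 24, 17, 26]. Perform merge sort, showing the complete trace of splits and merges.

Merge sort trace:

Split: [11, 7, 16, 24, 17, 26] -> [11, 7, 16] and [24, 17, 26]
  Split: [11, 7, 16] -> [11] and [7, 16]
    Split: [7, 16] -> [7] and [16]
    Merge: [7] + [16] -> [7, 16]
  Merge: [11] + [7, 16] -> [7, 11, 16]
  Split: [24, 17, 26] -> [24] and [17, 26]
    Split: [17, 26] -> [17] and [26]
    Merge: [17] + [26] -> [17, 26]
  Merge: [24] + [17, 26] -> [17, 24, 26]
Merge: [7, 11, 16] + [17, 24, 26] -> [7, 11, 16, 17, 24, 26]

Final sorted array: [7, 11, 16, 17, 24, 26]

The merge sort proceeds by recursively splitting the array and merging sorted halves.
After all merges, the sorted array is [7, 11, 16, 17, 24, 26].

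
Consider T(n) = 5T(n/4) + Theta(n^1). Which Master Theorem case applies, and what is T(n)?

Master Theorem for T(n) = 5T(n/4) + O(n^1):

a = 5, b = 4, c = 1
log_b(a) = log_4(5) = 1.1610

Case 1: c = 1 < log_4(5) = 1.1610
T(n) = O(n^(log_4 5))

For T(n) = 5T(n/4) + O(n^1): log_4(5) = 1.1610. This is Case 1 of the Master Theorem (c < log_b(a), work dominated by leaves), giving O(n^(log_4 5)).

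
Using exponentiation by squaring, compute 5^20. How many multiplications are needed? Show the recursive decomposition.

Computing 5^20 by squaring (build up from 5^1; each line after the first costs one multiplication):

5^1 = 5
5^2 = (5^1)^2 = 5^2 = 25
5^4 = (5^2)^2 = 25^2 = 625
5^5 = 5 * 5^4 = 5 * 625 = 3125
5^10 = (5^5)^2 = 3125^2 = 9765625
5^20 = (5^10)^2 = 9765625^2 = 95367431640625

Result: 95367431640625
Multiplications needed: 5 (5 lines after 5^1)

5^20 = 95367431640625. Using exponentiation by squaring, this requires 5 multiplications. The key idea: if the exponent is even, square the half-power; if odd, multiply by the base once.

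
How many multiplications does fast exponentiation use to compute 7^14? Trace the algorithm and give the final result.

Computing 7^14 by squaring (build up from 7^1; each line after the first costs one multiplication):

7^1 = 7
7^2 = (7^1)^2 = 7^2 = 49
7^3 = 7 * 7^2 = 7 * 49 = 343
7^6 = (7^3)^2 = 343^2 = 117649
7^7 = 7 * 7^6 = 7 * 117649 = 823543
7^14 = (7^7)^2 = 823543^2 = 678223072849

Result: 678223072849
Multiplications needed: 5 (5 lines after 7^1)

7^14 = 678223072849. Using exponentiation by squaring, this requires 5 multiplications. The key idea: if the exponent is even, square the half-power; if odd, multiply by the base once.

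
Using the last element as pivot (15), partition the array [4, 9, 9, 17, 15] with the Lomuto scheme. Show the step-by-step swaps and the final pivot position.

Lomuto partition with pivot = 15:

Initial array: [4, 9, 9, 17, 15]

arr[0]=4 <= 15: swap with position 0, array becomes [4, 9, 9, 17, 15]
arr[1]=9 <= 15: swap with position 1, array becomes [4, 9, 9, 17, 15]
arr[2]=9 <= 15: swap with position 2, array becomes [4, 9, 9, 17, 15]
arr[3]=17 > 15: no swap

Place pivot at position 3: [4, 9, 9, 15, 17]
Pivot position: 3

After partitioning with pivot 15, the array becomes [4, 9, 9, 15, 17]. The pivot is placed at index 3. All elements to the left of the pivot are <= 15, and all elements to the right are > 15.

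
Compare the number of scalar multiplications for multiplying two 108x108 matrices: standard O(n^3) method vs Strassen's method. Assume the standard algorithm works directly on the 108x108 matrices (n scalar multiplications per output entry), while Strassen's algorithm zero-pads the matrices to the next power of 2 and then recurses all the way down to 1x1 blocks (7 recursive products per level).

Matrix multiplication for 108x108 matrices:

Strassen's algorithm requires power-of-2 dimensions. Pad 108x108 to 128x128 (next power of 2).

Standard algorithm: 108^3 = 1259712 multiplications
Strassen's algorithm: 7^(log2(128)) = 7^7 = 823543 multiplications
Savings: 1259712 - 823543 = 436169 multiplications

Standard: 1259712 multiplications (108^3). Strassen: 823543 multiplications (7^7, after padding to 128x128). Strassen reduces 8 recursive multiplications to 7 at each level.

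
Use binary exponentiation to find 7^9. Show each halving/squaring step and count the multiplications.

Computing 7^9 by squaring (build up from 7^1; each line after the first costs one multiplication):

7^1 = 7
7^2 = (7^1)^2 = 7^2 = 49
7^4 = (7^2)^2 = 49^2 = 2401
7^8 = (7^4)^2 = 2401^2 = 5764801
7^9 = 7 * 7^8 = 7 * 5764801 = 40353607

Result: 40353607
Multiplications needed: 4 (4 lines after 7^1)

7^9 = 40353607. Using exponentiation by squaring, this requires 4 multiplications. The key idea: if the exponent is even, square the half-power; if odd, multiply by the base once.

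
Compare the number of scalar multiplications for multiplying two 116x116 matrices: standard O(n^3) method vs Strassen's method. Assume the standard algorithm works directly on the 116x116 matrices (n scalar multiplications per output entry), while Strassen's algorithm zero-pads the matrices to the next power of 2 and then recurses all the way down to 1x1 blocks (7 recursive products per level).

Matrix multiplication for 116x116 matrices:

Strassen's algorithm requires power-of-2 dimensions. Pad 116x116 to 128x128 (next power of 2).

Standard algorithm: 116^3 = 1560896 multiplications
Strassen's algorithm: 7^(log2(128)) = 7^7 = 823543 multiplications
Savings: 1560896 - 823543 = 737353 multiplications

Standard: 1560896 multiplications (116^3). Strassen: 823543 multiplications (7^7, after padding to 128x128). Strassen reduces 8 recursive multiplications to 7 at each level.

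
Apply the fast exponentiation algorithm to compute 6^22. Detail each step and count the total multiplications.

Computing 6^22 by squaring (build up from 6^1; each line after the first costs one multiplication):

6^1 = 6
6^2 = (6^1)^2 = 6^2 = 36
6^4 = (6^2)^2 = 36^2 = 1296
6^5 = 6 * 6^4 = 6 * 1296 = 7776
6^10 = (6^5)^2 = 7776^2 = 60466176
6^11 = 6 * 6^10 = 6 * 60466176 = 362797056
6^22 = (6^11)^2 = 362797056^2 = 131621703842267136

Result: 131621703842267136
Multiplications needed: 6 (6 lines after 6^1)

6^22 = 131621703842267136. Using exponentiation by squaring, this requires 6 multiplications. The key idea: if the exponent is even, square the half-power; if odd, multiply by the base once.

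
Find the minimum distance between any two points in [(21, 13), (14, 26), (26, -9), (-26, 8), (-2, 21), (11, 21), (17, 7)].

Computing all pairwise distances among 7 points:

d((21, 13), (14, 26)) = 14.7648
d((21, 13), (26, -9)) = 22.561
d((21, 13), (-26, 8)) = 47.2652
d((21, 13), (-2, 21)) = 24.3516
d((21, 13), (11, 21)) = 12.8062
d((21, 13), (17, 7)) = 7.2111
d((14, 26), (26, -9)) = 37.0
d((14, 26), (-26, 8)) = 43.8634
d((14, 26), (-2, 21)) = 16.7631
d((14, 26), (11, 21)) = 5.831 <-- minimum
d((14, 26), (17, 7)) = 19.2354
d((26, -9), (-26, 8)) = 54.7083
d((26, -9), (-2, 21)) = 41.0366
d((26, -9), (11, 21)) = 33.541
d((26, -9), (17, 7)) = 18.3576
d((-26, 8), (-2, 21)) = 27.2947
d((-26, 8), (11, 21)) = 39.2173
d((-26, 8), (17, 7)) = 43.0116
d((-2, 21), (11, 21)) = 13.0
d((-2, 21), (17, 7)) = 23.6008
d((11, 21), (17, 7)) = 15.2315

Closest pair: (14, 26) and (11, 21) with distance 5.831

The closest pair is (14, 26) and (11, 21) with Euclidean distance 5.831. For 7 points, brute-force pairwise comparison is shown above. For large n, the divide-and-conquer algorithm (sort by x, recurse on halves, check the dividing strip) achieves O(n log n).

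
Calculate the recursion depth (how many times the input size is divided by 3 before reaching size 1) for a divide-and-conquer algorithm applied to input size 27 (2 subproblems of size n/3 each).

For divide and conquer with division factor 3:

Problem sizes at each level:
Level 0: 27
Level 1: 9
Level 2: 3
Level 3: 1

The root is level 0 and the size-1 base case is level 3 (the tree spans levels 0 through 3, i.e. 4 levels counting the root), so the depth is the number of divisions: log_3(27) = 3

The recursion tree depth is log_3(27) = 3. At each level, the problem size is divided by 3, so it takes 3 divisions to reduce to a base case of size 1. The algorithm makes 2 recursive calls at each level.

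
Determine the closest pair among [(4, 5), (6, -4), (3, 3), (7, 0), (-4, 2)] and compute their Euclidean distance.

Computing all pairwise distances among 5 points:

d((4, 5), (6, -4)) = 9.2195
d((4, 5), (3, 3)) = 2.2361 <-- minimum
d((4, 5), (7, 0)) = 5.831
d((4, 5), (-4, 2)) = 8.544
d((6, -4), (3, 3)) = 7.6158
d((6, -4), (7, 0)) = 4.1231
d((6, -4), (-4, 2)) = 11.6619
d((3, 3), (7, 0)) = 5.0
d((3, 3), (-4, 2)) = 7.0711
d((7, 0), (-4, 2)) = 11.1803

Closest pair: (4, 5) and (3, 3) with distance 2.2361

The closest pair is (4, 5) and (3, 3) with Euclidean distance 2.2361. For 5 points, brute-force pairwise comparison is shown above. For large n, the divide-and-conquer algorithm (sort by x, recurse on halves, check the dividing strip) achieves O(n log n).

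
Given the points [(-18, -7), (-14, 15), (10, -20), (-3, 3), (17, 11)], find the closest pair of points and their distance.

Computing all pairwise distances among 5 points:

d((-18, -7), (-14, 15)) = 22.3607
d((-18, -7), (10, -20)) = 30.8707
d((-18, -7), (-3, 3)) = 18.0278
d((-18, -7), (17, 11)) = 39.3573
d((-14, 15), (10, -20)) = 42.4382
d((-14, 15), (-3, 3)) = 16.2788 <-- minimum
d((-14, 15), (17, 11)) = 31.257
d((10, -20), (-3, 3)) = 26.4197
d((10, -20), (17, 11)) = 31.7805
d((-3, 3), (17, 11)) = 21.5407

Closest pair: (-14, 15) and (-3, 3) with distance 16.2788

The closest pair is (-14, 15) and (-3, 3) with Euclidean distance 16.2788. For 5 points, brute-force pairwise comparison is shown above. For large n, the divide-and-conquer algorithm (sort by x, recurse on halves, check the dividing strip) achieves O(n log n).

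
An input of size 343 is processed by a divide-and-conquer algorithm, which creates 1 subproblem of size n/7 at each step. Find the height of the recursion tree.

For divide and conquer with division factor 7:

Problem sizes at each level:
Level 0: 343
Level 1: 49
Level 2: 7
Level 3: 1

The root is level 0 and the size-1 base case is level 3 (the tree spans levels 0 through 3, i.e. 4 levels counting the root), so the depth is the number of divisions: log_7(343) = 3

The recursion tree depth is log_7(343) = 3. At each level, the problem size is divided by 7, so it takes 3 divisions to reduce to a base case of size 1. The algorithm makes 1 recursive call at each level.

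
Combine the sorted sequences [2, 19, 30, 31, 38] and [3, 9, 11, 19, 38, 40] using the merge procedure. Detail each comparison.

Merging process:

Compare 2 vs 3: take 2 from left. Merged: [2]
Compare 19 vs 3: take 3 from right. Merged: [2, 3]
Compare 19 vs 9: take 9 from right. Merged: [2, 3, 9]
Compare 19 vs 11: take 11 from right. Merged: [2, 3, 9, 11]
Compare 19 vs 19: take 19 from left. Merged: [2, 3, 9, 11, 19]
Compare 30 vs 19: take 19 from right. Merged: [2, 3, 9, 11, 19, 19]
Compare 30 vs 38: take 30 from left. Merged: [2, 3, 9, 11, 19, 19, 30]
Compare 31 vs 38: take 31 from left. Merged: [2, 3, 9, 11, 19, 19, 30, 31]
Compare 38 vs 38: take 38 from left. Merged: [2, 3, 9, 11, 19, 19, 30, 31, 38]
Append remaining from right: [38, 40]. Merged: [2, 3, 9, 11, 19, 19, 30, 31, 38, 38, 40]

Final merged array: [2, 3, 9, 11, 19, 19, 30, 31, 38, 38, 40]
Total comparisons: 9

The merged array is [2, 3, 9, 11, 19, 19, 30, 31, 38, 38, 40], requiring 9 comparisons. The merge step runs in O(n) time where n is the total number of elements.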